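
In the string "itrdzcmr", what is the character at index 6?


Input string: 'itrdzcmr'
Operation: get character at index 6
Index mapping: s[0]='i', s[1]='t', s[2]='r', s[3]='d', s[4]='z', s[5]='c', s[6]='m'
Result: 'm'


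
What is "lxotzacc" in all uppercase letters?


Input string: 'lxotzacc'
Operation: convert each letter to uppercase
Mapping: 'l'->'L', 'x'->'X', 'o'->'O', 't'->'T', 'z'->'Z', 'a'->'A', 'c'->'C', 'c'->'C'
Result: LXOTZACC


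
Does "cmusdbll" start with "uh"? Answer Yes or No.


Input string: 'cmusdbll'
Prefix to check: 'uh'
First 2 characters of input: 'cm'
Match: False
Result: No


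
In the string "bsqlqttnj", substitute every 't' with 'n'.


Input string: 'bsqlqttnj'
Operation: replace 't' with 'n'
Positions of 't': 5, 6
After replacement: bsqlqnnnj


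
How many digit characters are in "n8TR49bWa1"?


Input string: 'n8TR49bWa1'
Operation: count digit characters (0-9)
Scan: 'n', '8'(digit), 'T', 'R', '4'(digit), '9'(digit), 'b', 'W', 'a', '1'(digit)
Digits found: 4
Result: 4


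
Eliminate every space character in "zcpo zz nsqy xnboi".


Input string: 'zcpo zz nsqy xnboi'
Operation: remove all spaces
Words: 'zcpo', 'zz', 'nsqy', 'xnboi'
Join without spaces: zcpozznsqyxnboi


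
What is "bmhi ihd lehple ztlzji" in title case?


Input string: 'bmhi ihd lehple ztlzji'
Operation: capitalize first letter of each word
Word transformations: 'bmhi'->'Bmhi', 'ihd'->'Ihd', 'lehple'->'Lehple', 'ztlzji'->'Ztlzji'
Result: Bmhi Ihd Lehple Ztlzji


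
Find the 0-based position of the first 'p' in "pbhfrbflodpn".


Input string: 'pbhfrbflodpn'
Target: 'p'
Scanning left to right: s[0]='p'
First match at index: 0


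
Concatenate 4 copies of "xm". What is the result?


Input string: 'xm'
Operation: repeat 4 times
Concatenation: 'xm' + 'xm' + 'xm' + 'xm'
Result: xmxmxmxm


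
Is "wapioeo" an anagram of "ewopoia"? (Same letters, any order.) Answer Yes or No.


String 1: 'ewopoia' -> sorted: 'aeioopw'
String 2: 'wapioeo' -> sorted: 'aeioopw'
Compare sorted forms: 'aeioopw' == 'aeioopw'
Anagram: Yes


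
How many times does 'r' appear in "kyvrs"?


Input string: 'kyvrs'
Target character: 'r'
Scan each position: s[3]='r'
Matches found at indices: 3
Total: 1


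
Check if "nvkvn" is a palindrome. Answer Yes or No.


Input string: 'nvkvn'
Reversed: 'nvkvn'
Compare pairs: s[0]='n' vs s[4]='n' (match), s[1]='v' vs s[3]='v' (match)
Palindrome: Yes


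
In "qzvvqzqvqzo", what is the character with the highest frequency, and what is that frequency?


Input: 'qzvvqzqvqzo'
Operation: tally each character
Counts: 'o':1, 'q':4, 'v':3, 'z':3
Maximum: 'q' appears 4 times


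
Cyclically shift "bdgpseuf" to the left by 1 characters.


Input: 'bdgpseuf', shift = 1
Operation: split at index 1 and swap parts
Front part s[0:1] = 'b'
Back part s[1:] = 'dgpseuf'
Rotated = back + front = 'dgpseuf' + 'b'
Result: dgpseufb


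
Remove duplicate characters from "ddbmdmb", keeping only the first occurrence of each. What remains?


Input: 'ddbmdmb'
Operation: keep first occurrence of each character
Scan: s[0]='d' new -> keep; s[1]='d' seen -> skip; s[2]='b' new -> keep; s[3]='m' new -> keep; s[4]='d' seen -> skip; s[5]='m' seen -> skip; s[6]='b' seen -> skip
Result: dbm


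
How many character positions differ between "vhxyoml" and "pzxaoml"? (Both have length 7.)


String 1: 'vhxyoml'
String 2: 'pzxaoml'
Compare each position: pos 0: 'v'!='p', pos 1: 'h'!='z', pos 2: 'x'=='x', pos 3: 'y'!='a', pos 4: 'o'=='o', pos 5: 'm'=='m', pos 6: 'l'=='l'
Differing positions: 3
Hamming distance: 3


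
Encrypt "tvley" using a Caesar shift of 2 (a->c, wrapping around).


Input: 'tvley', shift = 2
Operation: for each letter, (position + 2) mod 26
Mapping: 't'(19+2=21)->'v', 'v'(21+2=23)->'x', 'l'(11+2=13)->'n', 'e'(4+2=6)->'g', 'y'(24+2=26, 26 mod 26=0)->'a'
Result: vxnga


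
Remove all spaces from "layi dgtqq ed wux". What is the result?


Input string: 'layi dgtqq ed wux'
Operation: remove all spaces
Words: 'layi', 'dgtqq', 'ed', 'wux'
Join without spaces: layidgtqqedwux


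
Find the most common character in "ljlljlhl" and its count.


Input: 'ljlljlhl'
Operation: tally each character
Counts: 'h':1, 'j':2, 'l':5
Maximum: 'l' appears 5 times


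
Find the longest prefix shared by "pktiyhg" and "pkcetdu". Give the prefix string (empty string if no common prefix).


String 1: 'pktiyhg'
String 2: 'pkcetdu'
Compare position by position:
pos 0: 'p' vs 'p' match
pos 1: 'k' vs 'k' match
pos 2: 't' vs 'c' differ -> stop
Longest common prefix: "pk" (length 2)


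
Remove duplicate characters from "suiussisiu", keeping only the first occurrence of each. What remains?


Input: 'suiussisiu'
Operation: keep first occurrence of each character
Scan: s[0]='s' new -> keep; s[1]='u' new -> keep; s[2]='i' new -> keep; s[3]='u' seen -> skip; s[4]='s' seen -> skip; s[5]='s' seen -> skip; s[6]='i' seen -> skip; s[7]='s' seen -> skip; s[8]='i' seen -> skip; s[9]='u' seen -> skip
Result: sui


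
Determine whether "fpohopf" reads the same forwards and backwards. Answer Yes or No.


Input string: 'fpohopf'
Reversed: 'fpohopf'
Compare pairs: s[0]='f' vs s[6]='f' (match), s[1]='p' vs s[5]='p' (match), s[2]='o' vs s[4]='o' (match)
Palindrome: Yes


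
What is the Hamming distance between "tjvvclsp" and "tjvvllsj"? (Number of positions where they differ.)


String 1: 'tjvvclsp'
String 2: 'tjvvllsj'
Compare each position: pos 0: 't'=='t', pos 1: 'j'=='j', pos 2: 'v'=='v', pos 3: 'v'=='v', pos 4: 'c'!='l', pos 5: 'l'=='l', pos 6: 's'=='s', pos 7: 'p'!='j'
Differing positions: 2
Hamming distance: 2


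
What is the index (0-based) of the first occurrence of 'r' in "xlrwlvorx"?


Input string: 'xlrwlvorx'
Target: 'r'
Scanning left to right: s[0]='x', s[1]='l', s[2]='r'
First match at index: 2


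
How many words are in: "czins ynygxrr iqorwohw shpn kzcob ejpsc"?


Input string: 'czins ynygxrr iqorwohw shpn kzcob ejpsc'
Operation: split by spaces
Words found: 'czins', 'ynygxrr', 'iqorwohw', 'shpn', 'kzcob', 'ejpsc'
Word count: 6


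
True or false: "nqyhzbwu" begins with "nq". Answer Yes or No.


Input string: 'nqyhzbwu'
Prefix to check: 'nq'
First 2 characters of input: 'nq'
Match: True
Result: Yes


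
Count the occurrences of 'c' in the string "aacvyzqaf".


Input string: 'aacvyzqaf'
Target character: 'c'
Scan each position: s[2]='c'
Matches found at indices: 2
Total: 1


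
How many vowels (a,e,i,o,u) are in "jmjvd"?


Input string: 'jmjvd'
Operation: count vowels (a, e, i, o, u)
Scan: s[0]='j', s[1]='m', s[2]='j', s[3]='v', s[4]='d'
Vowels found: 0
Result: 0


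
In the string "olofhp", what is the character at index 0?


Input string: 'olofhp'
Operation: get character at index 0
Index mapping: s[0]='o'
Result: 'o'


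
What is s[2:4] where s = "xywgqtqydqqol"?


Input string: 'xywgqtqydqqol'
Operation: slice [2:4]
Extract characters: s[2]='w', s[3]='g'
Result: wg


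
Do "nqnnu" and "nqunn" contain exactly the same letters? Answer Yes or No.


String 1: 'nqnnu' -> sorted: 'nnnqu'
String 2: 'nqunn' -> sorted: 'nnnqu'
Compare sorted forms: 'nnnqu' == 'nnnqu'
Anagram: Yes


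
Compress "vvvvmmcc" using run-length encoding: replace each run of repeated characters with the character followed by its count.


Input: 'vvvvmmcc'
Operation: identify consecutive runs
Runs: 'vvvv' -> v4, 'mm' -> m2, 'cc' -> c2
Encoded: v4m2c2


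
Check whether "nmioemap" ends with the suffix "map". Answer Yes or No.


Input string: 'nmioemap'
Suffix to check: 'map'
Last 3 characters of input: 'map'
Match: True
Result: Yes


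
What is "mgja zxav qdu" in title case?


Input string: 'mgja zxav qdu'
Operation: capitalize first letter of each word
Word transformations: 'mgja'->'Mgja', 'zxav'->'Zxav', 'qdu'->'Qdu'
Result: Mgja Zxav Qdu


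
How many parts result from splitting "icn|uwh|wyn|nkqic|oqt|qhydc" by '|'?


Input string: 'icn|uwh|wyn|nkqic|oqt|qhydc'
Delimiter: '|'
Split result: 'icn', 'uwh', 'wyn', 'nkqic', 'oqt', 'qhydc'
Number of parts: 6


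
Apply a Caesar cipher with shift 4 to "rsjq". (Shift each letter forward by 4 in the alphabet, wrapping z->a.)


Input: 'rsjq', shift = 4
Operation: for each letter, (position + 4) mod 26
Mapping: 'r'(17+4=21)->'v', 's'(18+4=22)->'w', 'j'(9+4=13)->'n', 'q'(16+4=20)->'u'
Result: vwnu


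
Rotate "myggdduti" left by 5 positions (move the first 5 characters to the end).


Input: 'myggdduti', shift = 5
Operation: split at index 5 and swap parts
Front part s[0:5] = 'myggd'
Back part s[5:] = 'duti'
Rotated = back + front = 'duti' + 'myggd'
Result: dutimyggd


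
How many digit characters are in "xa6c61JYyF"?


Input string: 'xa6c61JYyF'
Operation: count digit characters (0-9)
Scan: 'x', 'a', '6'(digit), 'c', '6'(digit), '1'(digit), 'J', 'Y', 'y', 'F'
Digits found: 3
Result: 3


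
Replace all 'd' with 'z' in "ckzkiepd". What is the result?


Input string: 'ckzkiepd'
Operation: replace 'd' with 'z'
Positions of 'd': 7
After replacement: ckzkiepz


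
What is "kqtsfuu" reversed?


Input string: 'kqtsfuu'
Operation: reverse character order
Original order: 'k' -> 'q' -> 't' -> 's' -> 'f' -> 'u' -> 'u'
Reversed order: 'u' -> 'u' -> 'f' -> 's' -> 't' -> 'q' -> 'k'
Result: uufstqk


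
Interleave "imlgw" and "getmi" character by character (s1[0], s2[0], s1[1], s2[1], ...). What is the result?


String 1: 'imlgw'
String 2: 'getmi'
Operation: alternate characters
Pairs: 'i'+'g', 'm'+'e', 'l'+'t', 'g'+'m', 'w'+'i'
Result: igmeltgmwi


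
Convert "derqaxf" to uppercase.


Input string: 'derqaxf'
Operation: convert each letter to uppercase
Mapping: 'd'->'D', 'e'->'E', 'r'->'R', 'q'->'Q', 'a'->'A', 'x'->'X', 'f'->'F'
Result: DERQAXF


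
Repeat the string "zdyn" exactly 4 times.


Input string: 'zdyn'
Operation: repeat 4 times
Concatenation: 'zdyn' + 'zdyn' + 'zdyn' + 'zdyn'
Result: zdynzdynzdynzdyn


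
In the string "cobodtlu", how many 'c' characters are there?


Input string: 'cobodtlu'
Target character: 'c'
Scan each position: s[0]='c'
Matches found at indices: 0
Total: 1


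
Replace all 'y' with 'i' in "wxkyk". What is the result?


Input string: 'wxkyk'
Operation: replace 'y' with 'i'
Positions of 'y': 3
After replacement: wxkik


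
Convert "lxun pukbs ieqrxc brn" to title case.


Input string: 'lxun pukbs ieqrxc brn'
Operation: capitalize first letter of each word
Word transformations: 'lxun'->'Lxun', 'pukbs'->'Pukbs', 'ieqrxc'->'Ieqrxc', 'brn'->'Brn'
Result: Lxun Pukbs Ieqrxc Brn


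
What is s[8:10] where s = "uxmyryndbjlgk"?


Input string: 'uxmyryndbjlgk'
Operation: slice [8:10]
Extract characters: s[8]='b', s[9]='j'
Result: bj


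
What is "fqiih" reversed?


Input string: 'fqiih'
Operation: reverse character order
Original order: 'f' -> 'q' -> 'i' -> 'i' -> 'h'
Reversed order: 'h' -> 'i' -> 'i' -> 'q' -> 'f'
Result: hiiqf


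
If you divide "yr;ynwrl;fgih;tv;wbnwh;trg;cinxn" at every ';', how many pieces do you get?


Input string: 'yr;ynwrl;fgih;tv;wbnwh;trg;cinxn'
Delimiter: ';'
Split result: 'yr', 'ynwrl', 'fgih', 'tv', 'wbnwh', 'trg', 'cinxn'
Number of parts: 7


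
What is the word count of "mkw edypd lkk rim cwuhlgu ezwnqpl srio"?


Input string: 'mkw edypd lkk rim cwuhlgu ezwnqpl srio'
Operation: split by spaces
Words found: 'mkw', 'edypd', 'lkk', 'rim', 'cwuhlgu', 'ezwnqpl', 'srio'
Word count: 7


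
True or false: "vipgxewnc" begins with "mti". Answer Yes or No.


Input string: 'vipgxewnc'
Prefix to check: 'mti'
First 3 characters of input: 'vip'
Match: False
Result: No


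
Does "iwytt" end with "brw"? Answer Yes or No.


Input string: 'iwytt'
Suffix to check: 'brw'
Last 3 characters of input: 'ytt'
Match: False
Result: No


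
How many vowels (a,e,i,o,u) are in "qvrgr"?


Input string: 'qvrgr'
Operation: count vowels (a, e, i, o, u)
Scan: s[0]='q', s[1]='v', s[2]='r', s[3]='g', s[4]='r'
Vowels found: 0
Result: 0


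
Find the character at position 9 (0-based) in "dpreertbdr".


Input string: 'dpreertbdr'
Operation: get character at index 9
Index mapping: s[0]='d', s[1]='p', s[2]='r', s[3]='e', s[4]='e', s[5]='r', s[6]='t', s[7]='b', s[8]='d', s[9]='r'
Result: 'r'


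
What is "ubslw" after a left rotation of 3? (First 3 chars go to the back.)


Input: 'ubslw', shift = 3
Operation: split at index 3 and swap parts
Front part s[0:3] = 'ubs'
Back part s[3:] = 'lw'
Rotated = back + front = 'lw' + 'ubs'
Result: lwubs


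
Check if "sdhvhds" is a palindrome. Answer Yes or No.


Input string: 'sdhvhds'
Reversed: 'sdhvhds'
Compare pairs: s[0]='s' vs s[6]='s' (match), s[1]='d' vs s[5]='d' (match), s[2]='h' vs s[4]='h' (match)
Palindrome: Yes


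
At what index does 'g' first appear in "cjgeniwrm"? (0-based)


Input string: 'cjgeniwrm'
Target: 'g'
Scanning left to right: s[0]='c', s[1]='j', s[2]='g'
First match at index: 2


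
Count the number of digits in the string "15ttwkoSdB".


Input string: '15ttwkoSdB'
Operation: count digit characters (0-9)
Scan: '1'(digit), '5'(digit), 't', 't', 'w', 'k', 'o', 'S', 'd', 'B'
Digits found: 2
Result: 2


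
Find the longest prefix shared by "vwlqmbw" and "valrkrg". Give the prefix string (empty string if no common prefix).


String 1: 'vwlqmbw'
String 2: 'valrkrg'
Compare position by position:
pos 0: 'v' vs 'v' match
pos 1: 'w' vs 'a' differ -> stop
Longest common prefix: "v" (length 1)


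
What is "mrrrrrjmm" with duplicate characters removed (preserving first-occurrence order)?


Input: 'mrrrrrjmm'
Operation: keep first occurrence of each character
Scan: s[0]='m' new -> keep; s[1]='r' new -> keep; s[2]='r' seen -> skip; s[3]='r' seen -> skip; s[4]='r' seen -> skip; s[5]='r' seen -> skip; s[6]='j' new -> keep; s[7]='m' seen -> skip; s[8]='m' seen -> skip
Result: mrj


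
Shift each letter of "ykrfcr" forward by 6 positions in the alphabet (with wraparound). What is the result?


Input: 'ykrfcr', shift = 6
Operation: for each letter, (position + 6) mod 26
Mapping: 'y'(24+6=30, 30 mod 26=4)->'e', 'k'(10+6=16)->'q', 'r'(17+6=23)->'x', 'f'(5+6=11)->'l', 'c'(2+6=8)->'i', 'r'(17+6=23)->'x'
Result: eqxlix


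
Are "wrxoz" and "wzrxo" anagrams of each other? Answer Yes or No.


String 1: 'wrxoz' -> sorted: 'orwxz'
String 2: 'wzrxo' -> sorted: 'orwxz'
Compare sorted forms: 'orwxz' == 'orwxz'
Anagram: Yes


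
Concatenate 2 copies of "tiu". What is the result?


Input string: 'tiu'
Operation: repeat 2 times
Concatenation: 'tiu' + 'tiu'
Result: tiutiu


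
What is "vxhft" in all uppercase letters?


Input string: 'vxhft'
Operation: convert each letter to uppercase
Mapping: 'v'->'V', 'x'->'X', 'h'->'H', 'f'->'F', 't'->'T'
Result: VXHFT


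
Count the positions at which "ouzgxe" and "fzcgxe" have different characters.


String 1: 'ouzgxe'
String 2: 'fzcgxe'
Compare each position: pos 0: 'o'!='f', pos 1: 'u'!='z', pos 2: 'z'!='c', pos 3: 'g'=='g', pos 4: 'x'=='x', pos 5: 'e'=='e'
Differing positions: 3
Hamming distance: 3


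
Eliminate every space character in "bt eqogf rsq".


Input string: 'bt eqogf rsq'
Operation: remove all spaces
Words: 'bt', 'eqogf', 'rsq'
Join without spaces: bteqogfrsq


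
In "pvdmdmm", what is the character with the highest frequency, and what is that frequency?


Input: 'pvdmdmm'
Operation: tally each character
Counts: 'd':2, 'm':3, 'p':1, 'v':1
Maximum: 'm' appears 3 times


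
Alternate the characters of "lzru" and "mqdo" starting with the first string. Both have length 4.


String 1: 'lzru'
String 2: 'mqdo'
Operation: alternate characters
Pairs: 'l'+'m', 'z'+'q', 'r'+'d', 'u'+'o'
Result: lmzqrduo


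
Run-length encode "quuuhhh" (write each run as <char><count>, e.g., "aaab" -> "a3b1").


Input: 'quuuhhh'
Operation: identify consecutive runs
Runs: 'q' -> q1, 'uuu' -> u3, 'hhh' -> h3
Encoded: q1u3h3


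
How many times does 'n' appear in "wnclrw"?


Input string: 'wnclrw'
Target character: 'n'
Scan each position: s[1]='n'
Matches found at indices: 1
Total: 1


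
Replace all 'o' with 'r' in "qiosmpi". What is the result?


Input string: 'qiosmpi'
Operation: replace 'o' with 'r'
Positions of 'o': 2
After replacement: qirsmpi


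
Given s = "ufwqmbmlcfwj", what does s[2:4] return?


Input string: 'ufwqmbmlcfwj'
Operation: slice [2:4]
Extract characters: s[2]='w', s[3]='q'
Result: wq


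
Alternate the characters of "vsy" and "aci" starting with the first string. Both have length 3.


String 1: 'vsy'
String 2: 'aci'
Operation: alternate characters
Pairs: 'v'+'a', 's'+'c', 'y'+'i'
Result: vascyi


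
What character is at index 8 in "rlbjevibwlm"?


Input string: 'rlbjevibwlm'
Operation: get character at index 8
Index mapping: s[0]='r', s[1]='l', s[2]='b', s[3]='j', s[4]='e', s[5]='v', s[6]='i', s[7]='b', s[8]='w'
Result: 'w'


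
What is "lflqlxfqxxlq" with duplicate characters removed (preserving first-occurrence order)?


Input: 'lflqlxfqxxlq'
Operation: keep first occurrence of each character
Scan: s[0]='l' new -> keep; s[1]='f' new -> keep; s[2]='l' seen -> skip; s[3]='q' new -> keep; s[4]='l' seen -> skip; s[5]='x' new -> keep; s[6]='f' seen -> skip; s[7]='q' seen -> skip; s[8]='x' seen -> skip; s[9]='x' seen -> skip; s[10]='l' seen -> skip; s[11]='q' seen -> skip
Result: lfqx


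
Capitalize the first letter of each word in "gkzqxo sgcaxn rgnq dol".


Input string: 'gkzqxo sgcaxn rgnq dol'
Operation: capitalize first letter of each word
Word transformations: 'gkzqxo'->'Gkzqxo', 'sgcaxn'->'Sgcaxn', 'rgnq'->'Rgnq', 'dol'->'Dol'
Result: Gkzqxo Sgcaxn Rgnq Dol


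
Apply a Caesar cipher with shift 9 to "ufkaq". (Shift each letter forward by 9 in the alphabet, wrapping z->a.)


Input: 'ufkaq', shift = 9
Operation: for each letter, (position + 9) mod 26
Mapping: 'u'(20+9=29, 29 mod 26=3)->'d', 'f'(5+9=14)->'o', 'k'(10+9=19)->'t', 'a'(0+9=9)->'j', 'q'(16+9=25)->'z'
Result: dotjz


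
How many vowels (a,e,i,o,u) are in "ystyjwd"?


Input string: 'ystyjwd'
Operation: count vowels (a, e, i, o, u)
Scan: s[0]='y', s[1]='s', s[2]='t', s[3]='y', s[4]='j', s[5]='w', s[6]='d'
Vowels found: 0
Result: 0


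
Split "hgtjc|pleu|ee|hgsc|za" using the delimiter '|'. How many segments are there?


Input string: 'hgtjc|pleu|ee|hgsc|za'
Delimiter: '|'
Split result: 'hgtjc', 'pleu', 'ee', 'hgsc', 'za'
Number of parts: 5


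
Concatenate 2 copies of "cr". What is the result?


Input string: 'cr'
Operation: repeat 2 times
Concatenation: 'cr' + 'cr'
Result: crcr


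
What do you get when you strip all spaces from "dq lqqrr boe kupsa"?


Input string: 'dq lqqrr boe kupsa'
Operation: remove all spaces
Words: 'dq', 'lqqrr', 'boe', 'kupsa'
Join without spaces: dqlqqrrboekupsa


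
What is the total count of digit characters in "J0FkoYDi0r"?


Input string: 'J0FkoYDi0r'
Operation: count digit characters (0-9)
Scan: 'J', '0'(digit), 'F', 'k', 'o', 'Y', 'D', 'i', '0'(digit), 'r'
Digits found: 2
Result: 2


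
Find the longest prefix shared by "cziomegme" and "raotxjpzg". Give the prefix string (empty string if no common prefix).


String 1: 'cziomegme'
String 2: 'raotxjpzg'
Compare position by position:
pos 0: 'c' vs 'r' differ -> stop
Longest common prefix: "" (length 0)


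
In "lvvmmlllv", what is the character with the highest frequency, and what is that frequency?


Input: 'lvvmmlllv'
Operation: tally each character
Counts: 'l':4, 'm':2, 'v':3
Maximum: 'l' appears 4 times


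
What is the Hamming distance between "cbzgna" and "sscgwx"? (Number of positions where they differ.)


String 1: 'cbzgna'
String 2: 'sscgwx'
Compare each position: pos 0: 'c'!='s', pos 1: 'b'!='s', pos 2: 'z'!='c', pos 3: 'g'=='g', pos 4: 'n'!='w', pos 5: 'a'!='x'
Differing positions: 5
Hamming distance: 5


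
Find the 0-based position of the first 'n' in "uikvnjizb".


Input string: 'uikvnjizb'
Target: 'n'
Scanning left to right: s[0]='u', s[1]='i', s[2]='k', s[3]='v', s[4]='n'
First match at index: 4


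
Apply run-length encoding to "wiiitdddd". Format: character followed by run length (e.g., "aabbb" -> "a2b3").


Input: 'wiiitdddd'
Operation: identify consecutive runs
Runs: 'w' -> w1, 'iii' -> i3, 't' -> t1, 'dddd' -> d4
Encoded: w1i3t1d4


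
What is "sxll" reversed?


Input string: 'sxll'
Operation: reverse character order
Original order: 's' -> 'x' -> 'l' -> 'l'
Reversed order: 'l' -> 'l' -> 'x' -> 's'
Result: llxs


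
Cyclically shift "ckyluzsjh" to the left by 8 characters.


Input: 'ckyluzsjh', shift = 8
Operation: split at index 8 and swap parts
Front part s[0:8] = 'ckyluzsj'
Back part s[8:] = 'h'
Rotated = back + front = 'h' + 'ckyluzsj'
Result: hckyluzsj


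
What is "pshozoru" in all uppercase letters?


Input string: 'pshozoru'
Operation: convert each letter to uppercase
Mapping: 'p'->'P', 's'->'S', 'h'->'H', 'o'->'O', 'z'->'Z', 'o'->'O', 'r'->'R', 'u'->'U'
Result: PSHOZORU


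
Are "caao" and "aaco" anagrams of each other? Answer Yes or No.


String 1: 'caao' -> sorted: 'aaco'
String 2: 'aaco' -> sorted: 'aaco'
Compare sorted forms: 'aaco' == 'aaco'
Anagram: Yes


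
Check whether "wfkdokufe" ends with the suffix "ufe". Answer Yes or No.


Input string: 'wfkdokufe'
Suffix to check: 'ufe'
Last 3 characters of input: 'ufe'
Match: True
Result: Yes


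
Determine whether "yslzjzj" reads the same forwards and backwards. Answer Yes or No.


Input string: 'yslzjzj'
Reversed: 'jzjzlsy'
Compare pairs: s[0]='y' vs s[6]='j' (mismatch), s[1]='s' vs s[5]='z' (mismatch), s[2]='l' vs s[4]='j' (mismatch)
Palindrome: No


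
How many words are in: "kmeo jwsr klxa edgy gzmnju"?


Input string: 'kmeo jwsr klxa edgy gzmnju'
Operation: split by spaces
Words found: 'kmeo', 'jwsr', 'klxa', 'edgy', 'gzmnju'
Word count: 5


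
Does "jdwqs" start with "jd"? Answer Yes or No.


Input string: 'jdwqs'
Prefix to check: 'jd'
First 2 characters of input: 'jd'
Match: True
Result: Yes


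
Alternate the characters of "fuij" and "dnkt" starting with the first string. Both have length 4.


String 1: 'fuij'
String 2: 'dnkt'
Operation: alternate characters
Pairs: 'f'+'d', 'u'+'n', 'i'+'k', 'j'+'t'
Result: fdunikjt


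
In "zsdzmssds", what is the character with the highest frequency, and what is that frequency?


Input: 'zsdzmssds'
Operation: tally each character
Counts: 'd':2, 'm':1, 's':4, 'z':2
Maximum: 's' appears 4 times


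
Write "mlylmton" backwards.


Input string: 'mlylmton'
Operation: reverse character order
Original order: 'm' -> 'l' -> 'y' -> 'l' -> 'm' -> 't' -> 'o' -> 'n'
Reversed order: 'n' -> 'o' -> 't' -> 'm' -> 'l' -> 'y' -> 'l' -> 'm'
Result: notmlylm


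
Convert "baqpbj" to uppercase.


Input string: 'baqpbj'
Operation: convert each letter to uppercase
Mapping: 'b'->'B', 'a'->'A', 'q'->'Q', 'p'->'P', 'b'->'B', 'j'->'J'
Result: BAQPBJ


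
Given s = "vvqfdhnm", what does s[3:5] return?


Input string: 'vvqfdhnm'
Operation: slice [3:5]
Extract characters: s[3]='f', s[4]='d'
Result: fd


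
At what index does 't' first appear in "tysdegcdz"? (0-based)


Input string: 'tysdegcdz'
Target: 't'
Scanning left to right: s[0]='t'
First match at index: 0


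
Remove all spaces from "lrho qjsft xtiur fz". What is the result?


Input string: 'lrho qjsft xtiur fz'
Operation: remove all spaces
Words: 'lrho', 'qjsft', 'xtiur', 'fz'
Join without spaces: lrhoqjsftxtiurfz


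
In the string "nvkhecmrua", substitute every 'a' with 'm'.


Input string: 'nvkhecmrua'
Operation: replace 'a' with 'm'
Positions of 'a': 9
After replacement: nvkhecmrum


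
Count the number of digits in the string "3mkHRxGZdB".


Input string: '3mkHRxGZdB'
Operation: count digit characters (0-9)
Scan: '3'(digit), 'm', 'k', 'H', 'R', 'x', 'G', 'Z', 'd', 'B'
Digits found: 1
Result: 1


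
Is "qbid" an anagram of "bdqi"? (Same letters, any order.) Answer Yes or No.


String 1: 'bdqi' -> sorted: 'bdiq'
String 2: 'qbid' -> sorted: 'bdiq'
Compare sorted forms: 'bdiq' == 'bdiq'
Anagram: Yes


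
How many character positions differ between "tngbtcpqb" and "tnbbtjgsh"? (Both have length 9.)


String 1: 'tngbtcpqb'
String 2: 'tnbbtjgsh'
Compare each position: pos 0: 't'=='t', pos 1: 'n'=='n', pos 2: 'g'!='b', pos 3: 'b'=='b', pos 4: 't'=='t', pos 5: 'c'!='j', pos 6: 'p'!='g', pos 7: 'q'!='s', pos 8: 'b'!='h'
Differing positions: 5
Hamming distance: 5


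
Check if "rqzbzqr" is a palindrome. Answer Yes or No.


Input string: 'rqzbzqr'
Reversed: 'rqzbzqr'
Compare pairs: s[0]='r' vs s[6]='r' (match), s[1]='q' vs s[5]='q' (match), s[2]='z' vs s[4]='z' (match)
Palindrome: Yes


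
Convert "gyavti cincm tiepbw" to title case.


Input string: 'gyavti cincm tiepbw'
Operation: capitalize first letter of each word
Word transformations: 'gyavti'->'Gyavti', 'cincm'->'Cincm', 'tiepbw'->'Tiepbw'
Result: Gyavti Cincm Tiepbw


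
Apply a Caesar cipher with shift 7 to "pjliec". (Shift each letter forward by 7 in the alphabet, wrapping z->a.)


Input: 'pjliec', shift = 7
Operation: for each letter, (position + 7) mod 26
Mapping: 'p'(15+7=22)->'w', 'j'(9+7=16)->'q', 'l'(11+7=18)->'s', 'i'(8+7=15)->'p', 'e'(4+7=11)->'l', 'c'(2+7=9)->'j'
Result: wqsplj


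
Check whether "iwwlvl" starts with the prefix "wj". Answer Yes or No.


Input string: 'iwwlvl'
Prefix to check: 'wj'
First 2 characters of input: 'iw'
Match: False
Result: No


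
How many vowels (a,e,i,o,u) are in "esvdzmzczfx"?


Input string: 'esvdzmzczfx'
Operation: count vowels (a, e, i, o, u)
Scan: s[0]='e' (vowel), s[1]='s', s[2]='v', s[3]='d', s[4]='z', s[5]='m', s[6]='z', s[7]='c', s[8]='z', s[9]='f', s[10]='x'
Vowels found: 1
Result: 1


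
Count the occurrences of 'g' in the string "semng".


Input string: 'semng'
Target character: 'g'
Scan each position: s[4]='g'
Matches found at indices: 4
Total: 1


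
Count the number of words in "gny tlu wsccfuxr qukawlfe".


Input string: 'gny tlu wsccfuxr qukawlfe'
Operation: split by spaces
Words found: 'gny', 'tlu', 'wsccfuxr', 'qukawlfe'
Word count: 4


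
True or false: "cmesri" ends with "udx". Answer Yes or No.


Input string: 'cmesri'
Suffix to check: 'udx'
Last 3 characters of input: 'sri'
Match: False
Result: No


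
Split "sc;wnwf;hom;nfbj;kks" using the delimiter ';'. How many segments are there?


Input string: 'sc;wnwf;hom;nfbj;kks'
Delimiter: ';'
Split result: 'sc', 'wnwf', 'hom', 'nfbj', 'kks'
Number of parts: 5


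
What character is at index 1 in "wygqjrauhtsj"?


Input string: 'wygqjrauhtsj'
Operation: get character at index 1
Index mapping: s[0]='w', s[1]='y'
Result: 'y'


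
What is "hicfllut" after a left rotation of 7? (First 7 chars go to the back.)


Input: 'hicfllut', shift = 7
Operation: split at index 7 and swap parts
Front part s[0:7] = 'hicfllu'
Back part s[7:] = 't'
Rotated = back + front = 't' + 'hicfllu'
Result: thicfllu


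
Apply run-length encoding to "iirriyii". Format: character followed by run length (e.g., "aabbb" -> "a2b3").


Input: 'iirriyii'
Operation: identify consecutive runs
Runs: 'ii' -> i2, 'rr' -> r2, 'i' -> i1, 'y' -> y1, 'ii' -> i2
Encoded: i2r2i1y1i2


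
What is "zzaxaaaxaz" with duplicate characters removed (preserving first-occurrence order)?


Input: 'zzaxaaaxaz'
Operation: keep first occurrence of each character
Scan: s[0]='z' new -> keep; s[1]='z' seen -> skip; s[2]='a' new -> keep; s[3]='x' new -> keep; s[4]='a' seen -> skip; s[5]='a' seen -> skip; s[6]='a' seen -> skip; s[7]='x' seen -> skip; s[8]='a' seen -> skip; s[9]='z' seen -> skip
Result: zax


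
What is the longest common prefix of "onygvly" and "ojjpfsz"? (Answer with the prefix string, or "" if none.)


String 1: 'onygvly'
String 2: 'ojjpfsz'
Compare position by position:
pos 0: 'o' vs 'o' match
pos 1: 'n' vs 'j' differ -> stop
Longest common prefix: "o" (length 1)


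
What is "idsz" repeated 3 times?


Input string: 'idsz'
Operation: repeat 3 times
Concatenation: 'idsz' + 'idsz' + 'idsz'
Result: idszidszidsz


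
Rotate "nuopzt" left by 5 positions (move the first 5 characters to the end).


Input: 'nuopzt', shift = 5
Operation: split at index 5 and swap parts
Front part s[0:5] = 'nuopz'
Back part s[5:] = 't'
Rotated = back + front = 't' + 'nuopz'
Result: tnuopz


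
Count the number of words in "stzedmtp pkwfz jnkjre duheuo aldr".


Input string: 'stzedmtp pkwfz jnkjre duheuo aldr'
Operation: split by spaces
Words found: 'stzedmtp', 'pkwfz', 'jnkjre', 'duheuo', 'aldr'
Word count: 5


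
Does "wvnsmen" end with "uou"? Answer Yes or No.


Input string: 'wvnsmen'
Suffix to check: 'uou'
Last 3 characters of input: 'men'
Match: False
Result: No


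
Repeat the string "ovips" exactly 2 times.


Input string: 'ovips'
Operation: repeat 2 times
Concatenation: 'ovips' + 'ovips'
Result: ovipsovips


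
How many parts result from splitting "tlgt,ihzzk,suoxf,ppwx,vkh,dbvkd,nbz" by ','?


Input string: 'tlgt,ihzzk,suoxf,ppwx,vkh,dbvkd,nbz'
Delimiter: ','
Split result: 'tlgt', 'ihzzk', 'suoxf', 'ppwx', 'vkh', 'dbvkd', 'nbz'
Number of parts: 7


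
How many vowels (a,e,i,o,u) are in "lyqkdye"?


Input string: 'lyqkdye'
Operation: count vowels (a, e, i, o, u)
Scan: s[0]='l', s[1]='y', s[2]='q', s[3]='k', s[4]='d', s[5]='y', s[6]='e' (vowel)
Vowels found: 1
Result: 1


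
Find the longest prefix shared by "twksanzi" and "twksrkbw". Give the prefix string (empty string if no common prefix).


String 1: 'twksanzi'
String 2: 'twksrkbw'
Compare position by position:
pos 0: 't' vs 't' match
pos 1: 'w' vs 'w' match
pos 2: 'k' vs 'k' match
pos 3: 's' vs 's' match
pos 4: 'a' vs 'r' differ -> stop
Longest common prefix: "twks" (length 4)


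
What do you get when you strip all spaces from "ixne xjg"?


Input string: 'ixne xjg'
Operation: remove all spaces
Words: 'ixne', 'xjg'
Join without spaces: ixnexjg


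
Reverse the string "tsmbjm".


Input string: 'tsmbjm'
Operation: reverse character order
Original order: 't' -> 's' -> 'm' -> 'b' -> 'j' -> 'm'
Reversed order: 'm' -> 'j' -> 'b' -> 'm' -> 's' -> 't'
Result: mjbmst


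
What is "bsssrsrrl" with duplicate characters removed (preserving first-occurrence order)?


Input: 'bsssrsrrl'
Operation: keep first occurrence of each character
Scan: s[0]='b' new -> keep; s[1]='s' new -> keep; s[2]='s' seen -> skip; s[3]='s' seen -> skip; s[4]='r' new -> keep; s[5]='s' seen -> skip; s[6]='r' seen -> skip; s[7]='r' seen -> skip; s[8]='l' new -> keep
Result: bsrl


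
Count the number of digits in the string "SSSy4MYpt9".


Input string: 'SSSy4MYpt9'
Operation: count digit characters (0-9)
Scan: 'S', 'S', 'S', 'y', '4'(digit), 'M', 'Y', 'p', 't', '9'(digit)
Digits found: 2
Result: 2


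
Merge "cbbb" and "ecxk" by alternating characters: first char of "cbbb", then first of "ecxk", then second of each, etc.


String 1: 'cbbb'
String 2: 'ecxk'
Operation: alternate characters
Pairs: 'c'+'e', 'b'+'c', 'b'+'x', 'b'+'k'
Result: cebcbxbk


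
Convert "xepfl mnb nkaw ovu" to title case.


Input string: 'xepfl mnb nkaw ovu'
Operation: capitalize first letter of each word
Word transformations: 'xepfl'->'Xepfl', 'mnb'->'Mnb', 'nkaw'->'Nkaw', 'ovu'->'Ovu'
Result: Xepfl Mnb Nkaw Ovu


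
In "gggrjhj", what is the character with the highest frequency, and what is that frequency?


Input: 'gggrjhj'
Operation: tally each character
Counts: 'g':3, 'h':1, 'j':2, 'r':1
Maximum: 'g' appears 3 times


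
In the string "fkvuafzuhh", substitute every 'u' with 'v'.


Input string: 'fkvuafzuhh'
Operation: replace 'u' with 'v'
Positions of 'u': 3, 7
After replacement: fkvvafzvhh


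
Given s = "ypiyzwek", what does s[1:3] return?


Input string: 'ypiyzwek'
Operation: slice [1:3]
Extract characters: s[1]='p', s[2]='i'
Result: pi


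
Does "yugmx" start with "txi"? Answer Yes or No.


Input string: 'yugmx'
Prefix to check: 'txi'
First 3 characters of input: 'yug'
Match: False
Result: No


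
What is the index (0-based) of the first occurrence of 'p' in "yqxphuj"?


Input string: 'yqxphuj'
Target: 'p'
Scanning left to right: s[0]='y', s[1]='q', s[2]='x', s[3]='p'
First match at index: 3


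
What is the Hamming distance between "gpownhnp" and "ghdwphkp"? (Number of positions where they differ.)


String 1: 'gpownhnp'
String 2: 'ghdwphkp'
Compare each position: pos 0: 'g'=='g', pos 1: 'p'!='h', pos 2: 'o'!='d', pos 3: 'w'=='w', pos 4: 'n'!='p', pos 5: 'h'=='h', pos 6: 'n'!='k', pos 7: 'p'=='p'
Differing positions: 4
Hamming distance: 4


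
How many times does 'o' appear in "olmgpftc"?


Input string: 'olmgpftc'
Target character: 'o'
Scan each position: s[0]='o'
Matches found at indices: 0
Total: 1


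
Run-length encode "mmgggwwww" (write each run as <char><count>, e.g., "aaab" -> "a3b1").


Input: 'mmgggwwww'
Operation: identify consecutive runs
Runs: 'mm' -> m2, 'ggg' -> g3, 'wwww' -> w4
Encoded: m2g3w4


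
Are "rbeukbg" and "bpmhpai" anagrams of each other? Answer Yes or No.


String 1: 'rbeukbg' -> sorted: 'bbegkru'
String 2: 'bpmhpai' -> sorted: 'abhimpp'
Compare sorted forms: 'bbegkru' != 'abhimpp'
Anagram: No


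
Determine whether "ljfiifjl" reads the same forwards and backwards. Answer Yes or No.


Input string: 'ljfiifjl'
Reversed: 'ljfiifjl'
Compare pairs: s[0]='l' vs s[7]='l' (match), s[1]='j' vs s[6]='j' (match), s[2]='f' vs s[5]='f' (match), s[3]='i' vs s[4]='i' (match)
Palindrome: Yes


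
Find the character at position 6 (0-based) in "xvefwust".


Input string: 'xvefwust'
Operation: get character at index 6
Index mapping: s[0]='x', s[1]='v', s[2]='e', s[3]='f', s[4]='w', s[5]='u', s[6]='s'
Result: 's'


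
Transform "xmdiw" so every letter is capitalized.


Input string: 'xmdiw'
Operation: convert each letter to uppercase
Mapping: 'x'->'X', 'm'->'M', 'd'->'D', 'i'->'I', 'w'->'W'
Result: XMDIW


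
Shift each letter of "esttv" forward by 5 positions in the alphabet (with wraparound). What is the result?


Input: 'esttv', shift = 5
Operation: for each letter, (position + 5) mod 26
Mapping: 'e'(4+5=9)->'j', 's'(18+5=23)->'x', 't'(19+5=24)->'y', 't'(19+5=24)->'y', 'v'(21+5=26, 26 mod 26=0)->'a'
Result: jxyya


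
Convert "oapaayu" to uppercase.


Input string: 'oapaayu'
Operation: convert each letter to uppercase
Mapping: 'o'->'O', 'a'->'A', 'p'->'P', 'a'->'A', 'a'->'A', 'y'->'Y', 'u'->'U'
Result: OAPAAYU


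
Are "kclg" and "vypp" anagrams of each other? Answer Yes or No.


String 1: 'kclg' -> sorted: 'cgkl'
String 2: 'vypp' -> sorted: 'ppvy'
Compare sorted forms: 'cgkl' != 'ppvy'
Anagram: No


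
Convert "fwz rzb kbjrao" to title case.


Input string: 'fwz rzb kbjrao'
Operation: capitalize first letter of each word
Word transformations: 'fwz'->'Fwz', 'rzb'->'Rzb', 'kbjrao'->'Kbjrao'
Result: Fwz Rzb Kbjrao


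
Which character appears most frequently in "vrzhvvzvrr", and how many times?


Input: 'vrzhvvzvrr'
Operation: tally each character
Counts: 'h':1, 'r':3, 'v':4, 'z':2
Maximum: 'v' appears 4 times


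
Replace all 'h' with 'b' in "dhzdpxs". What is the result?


Input string: 'dhzdpxs'
Operation: replace 'h' with 'b'
Positions of 'h': 1
After replacement: dbzdpxs


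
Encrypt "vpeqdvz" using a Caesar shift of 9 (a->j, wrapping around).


Input: 'vpeqdvz', shift = 9
Operation: for each letter, (position + 9) mod 26
Mapping: 'v'(21+9=30, 30 mod 26=4)->'e', 'p'(15+9=24)->'y', 'e'(4+9=13)->'n', 'q'(16+9=25)->'z', 'd'(3+9=12)->'m', 'v'(21+9=30, 30 mod 26=4)->'e', 'z'(25+9=34, 34 mod 26=8)->'i'
Result: eynzmei


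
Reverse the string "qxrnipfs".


Input string: 'qxrnipfs'
Operation: reverse character order
Original order: 'q' -> 'x' -> 'r' -> 'n' -> 'i' -> 'p' -> 'f' -> 's'
Reversed order: 's' -> 'f' -> 'p' -> 'i' -> 'n' -> 'r' -> 'x' -> 'q'
Result: sfpinrxq


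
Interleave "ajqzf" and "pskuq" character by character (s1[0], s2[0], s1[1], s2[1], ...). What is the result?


String 1: 'ajqzf'
String 2: 'pskuq'
Operation: alternate characters
Pairs: 'a'+'p', 'j'+'s', 'q'+'k', 'z'+'u', 'f'+'q'
Result: apjsqkzufq


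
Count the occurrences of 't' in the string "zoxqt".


Input string: 'zoxqt'
Target character: 't'
Scan each position: s[4]='t'
Matches found at indices: 4
Total: 1


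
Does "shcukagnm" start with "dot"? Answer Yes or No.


Input string: 'shcukagnm'
Prefix to check: 'dot'
First 3 characters of input: 'shc'
Match: False
Result: No


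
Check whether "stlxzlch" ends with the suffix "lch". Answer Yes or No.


Input string: 'stlxzlch'
Suffix to check: 'lch'
Last 3 characters of input: 'lch'
Match: True
Result: Yes


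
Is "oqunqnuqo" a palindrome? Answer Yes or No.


Input string: 'oqunqnuqo'
Reversed: 'oqunqnuqo'
Compare pairs: s[0]='o' vs s[8]='o' (match), s[1]='q' vs s[7]='q' (match), s[2]='u' vs s[6]='u' (match), s[3]='n' vs s[5]='n' (match)
Palindrome: Yes


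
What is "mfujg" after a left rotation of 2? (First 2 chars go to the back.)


Input: 'mfujg', shift = 2
Operation: split at index 2 and swap parts
Front part s[0:2] = 'mf'
Back part s[2:] = 'ujg'
Rotated = back + front = 'ujg' + 'mf'
Result: ujgmf


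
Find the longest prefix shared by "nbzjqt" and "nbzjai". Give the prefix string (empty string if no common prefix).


String 1: 'nbzjqt'
String 2: 'nbzjai'
Compare position by position:
pos 0: 'n' vs 'n' match
pos 1: 'b' vs 'b' match
pos 2: 'z' vs 'z' match
pos 3: 'j' vs 'j' match
pos 4: 'q' vs 'a' differ -> stop
Longest common prefix: "nbzj" (length 4)


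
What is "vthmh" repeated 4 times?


Input string: 'vthmh'
Operation: repeat 4 times
Concatenation: 'vthmh' + 'vthmh' + 'vthmh' + 'vthmh'
Result: vthmhvthmhvthmhvthmh


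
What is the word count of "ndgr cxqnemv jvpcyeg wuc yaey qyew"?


Input string: 'ndgr cxqnemv jvpcyeg wuc yaey qyew'
Operation: split by spaces
Words found: 'ndgr', 'cxqnemv', 'jvpcyeg', 'wuc', 'yaey', 'qyew'
Word count: 6


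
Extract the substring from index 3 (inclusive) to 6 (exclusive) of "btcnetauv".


Input string: 'btcnetauv'
Operation: slice [3:6]
Extract characters: s[3]='n', s[4]='e', s[5]='t'
Result: net


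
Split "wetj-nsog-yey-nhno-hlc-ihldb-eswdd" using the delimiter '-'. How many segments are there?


Input string: 'wetj-nsog-yey-nhno-hlc-ihldb-eswdd'
Delimiter: '-'
Split result: 'wetj', 'nsog', 'yey', 'nhno', 'hlc', 'ihldb', 'eswdd'
Number of parts: 7


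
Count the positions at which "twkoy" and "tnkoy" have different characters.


String 1: 'twkoy'
String 2: 'tnkoy'
Compare each position: pos 0: 't'=='t', pos 1: 'w'!='n', pos 2: 'k'=='k', pos 3: 'o'=='o', pos 4: 'y'=='y'
Differing positions: 1
Hamming distance: 1


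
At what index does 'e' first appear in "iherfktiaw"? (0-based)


Input string: 'iherfktiaw'
Target: 'e'
Scanning left to right: s[0]='i', s[1]='h', s[2]='e'
First match at index: 2


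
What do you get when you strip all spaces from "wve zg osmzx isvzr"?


Input string: 'wve zg osmzx isvzr'
Operation: remove all spaces
Words: 'wve', 'zg', 'osmzx', 'isvzr'
Join without spaces: wvezgosmzxisvzr


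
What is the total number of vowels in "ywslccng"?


Input string: 'ywslccng'
Operation: count vowels (a, e, i, o, u)
Scan: s[0]='y', s[1]='w', s[2]='s', s[3]='l', s[4]='c', s[5]='c', s[6]='n', s[7]='g'
Vowels found: 0
Result: 0


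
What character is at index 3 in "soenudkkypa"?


Input string: 'soenudkkypa'
Operation: get character at index 3
Index mapping: s[0]='s', s[1]='o', s[2]='e', s[3]='n'
Result: 'n'


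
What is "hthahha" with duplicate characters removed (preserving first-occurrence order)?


Input: 'hthahha'
Operation: keep first occurrence of each character
Scan: s[0]='h' new -> keep; s[1]='t' new -> keep; s[2]='h' seen -> skip; s[3]='a' new -> keep; s[4]='h' seen -> skip; s[5]='h' seen -> skip; s[6]='a' seen -> skip
Result: hta
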